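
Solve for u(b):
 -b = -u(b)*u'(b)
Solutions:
 u(b) = -sqrt(C1 + b^2)
 u(b) = sqrt(C1 + b^2)


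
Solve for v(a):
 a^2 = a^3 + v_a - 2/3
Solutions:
 v(a) = C1 - a^4/4 + a^3/3 + 2*a/3


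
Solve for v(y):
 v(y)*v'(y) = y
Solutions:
 v(y) = -sqrt(C1 + y^2)
 v(y) = sqrt(C1 + y^2)


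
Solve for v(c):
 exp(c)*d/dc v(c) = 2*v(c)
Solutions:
 v(c) = C1*exp(-2*exp(-c))


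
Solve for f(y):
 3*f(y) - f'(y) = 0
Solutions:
 f(y) = C1*exp(3*y)


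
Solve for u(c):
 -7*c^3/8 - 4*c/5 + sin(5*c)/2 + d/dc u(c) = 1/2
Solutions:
 u(c) = C1 + 7*c^4/32 + 2*c^2/5 + c/2 + cos(5*c)/10


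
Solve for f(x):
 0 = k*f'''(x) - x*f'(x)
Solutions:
 f(x) = C1 + Integral(C2*airyai(x*(1/k)^(1/3)) + C3*airybi(x*(1/k)^(1/3)), x)


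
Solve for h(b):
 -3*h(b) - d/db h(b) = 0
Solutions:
 h(b) = C1*exp(-3*b)


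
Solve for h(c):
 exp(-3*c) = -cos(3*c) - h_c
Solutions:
 h(c) = C1 - sin(3*c)/3 + exp(-3*c)/3


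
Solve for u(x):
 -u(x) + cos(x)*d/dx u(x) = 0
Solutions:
 u(x) = C1*sqrt(sin(x) + 1)/sqrt(sin(x) - 1)


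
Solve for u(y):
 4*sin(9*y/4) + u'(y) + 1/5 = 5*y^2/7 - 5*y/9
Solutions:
 u(y) = C1 + 5*y^3/21 - 5*y^2/18 - y/5 + 16*cos(9*y/4)/9


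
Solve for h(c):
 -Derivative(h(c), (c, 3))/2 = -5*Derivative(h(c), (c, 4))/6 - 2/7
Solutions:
 h(c) = C1 + C2*c + C3*c^2 + C4*exp(3*c/5) + 2*c^3/21


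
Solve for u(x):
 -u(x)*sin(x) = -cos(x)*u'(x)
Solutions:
 u(x) = C1/cos(x)


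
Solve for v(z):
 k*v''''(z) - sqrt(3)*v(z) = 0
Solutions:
 v(z) = C1*exp(-3^(1/8)*z*(1/k)^(1/4)) + C2*exp(3^(1/8)*z*(1/k)^(1/4)) + C3*exp(-3^(1/8)*I*z*(1/k)^(1/4)) + C4*exp(3^(1/8)*I*z*(1/k)^(1/4))


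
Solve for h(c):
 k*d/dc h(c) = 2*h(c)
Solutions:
 h(c) = C1*exp(2*c/k)


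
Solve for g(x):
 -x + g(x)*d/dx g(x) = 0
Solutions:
 g(x) = -sqrt(C1 + x^2)
 g(x) = sqrt(C1 + x^2)


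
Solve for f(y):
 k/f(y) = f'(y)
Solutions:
 f(y) = -sqrt(C1 + 2*k*y)
 f(y) = sqrt(C1 + 2*k*y)


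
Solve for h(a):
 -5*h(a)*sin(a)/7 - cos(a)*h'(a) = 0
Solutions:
 h(a) = C1*cos(a)^(5/7)


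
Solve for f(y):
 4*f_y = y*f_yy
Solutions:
 f(y) = C1 + C2*y^5


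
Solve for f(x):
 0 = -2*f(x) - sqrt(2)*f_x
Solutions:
 f(x) = C1*exp(-sqrt(2)*x)


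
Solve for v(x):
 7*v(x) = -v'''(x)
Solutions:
 v(x) = C3*exp(-7^(1/3)*x) + (C1*sin(sqrt(3)*7^(1/3)*x/2) + C2*cos(sqrt(3)*7^(1/3)*x/2))*exp(7^(1/3)*x/2)


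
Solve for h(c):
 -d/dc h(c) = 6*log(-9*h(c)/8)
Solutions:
 Integral(1/(log(-_y) - 3*log(2) + 2*log(3)), (_y, h(c)))/6 = C1 - c


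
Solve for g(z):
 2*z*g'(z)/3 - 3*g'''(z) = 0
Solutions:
 g(z) = C1 + Integral(C2*airyai(6^(1/3)*z/3) + C3*airybi(6^(1/3)*z/3), z)


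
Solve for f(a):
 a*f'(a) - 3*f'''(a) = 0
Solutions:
 f(a) = C1 + Integral(C2*airyai(3^(2/3)*a/3) + C3*airybi(3^(2/3)*a/3), a)


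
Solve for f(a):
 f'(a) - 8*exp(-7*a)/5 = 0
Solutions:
 f(a) = C1 - 8*exp(-7*a)/35


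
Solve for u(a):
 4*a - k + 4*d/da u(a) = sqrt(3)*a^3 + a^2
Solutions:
 u(a) = C1 + sqrt(3)*a^4/16 + a^3/12 - a^2/2 + a*k/4


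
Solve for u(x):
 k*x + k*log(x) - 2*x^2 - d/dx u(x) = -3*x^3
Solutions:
 u(x) = C1 + k*x^2/2 + k*x*log(x) - k*x + 3*x^4/4 - 2*x^3/3


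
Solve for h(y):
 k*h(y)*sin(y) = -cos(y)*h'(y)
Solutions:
 h(y) = C1*exp(k*log(cos(y)))


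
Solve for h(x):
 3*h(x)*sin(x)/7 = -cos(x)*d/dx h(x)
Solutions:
 h(x) = C1*cos(x)^(3/7)


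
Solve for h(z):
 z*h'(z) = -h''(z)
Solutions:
 h(z) = C1 + C2*erf(sqrt(2)*z/2)


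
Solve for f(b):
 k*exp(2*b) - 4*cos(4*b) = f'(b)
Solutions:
 f(b) = C1 + k*exp(2*b)/2 - sin(4*b)


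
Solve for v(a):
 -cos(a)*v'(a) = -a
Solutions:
 v(a) = C1 + Integral(a/cos(a), a)


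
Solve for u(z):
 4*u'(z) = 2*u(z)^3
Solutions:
 u(z) = -sqrt(-1/(C1 + z))
 u(z) = sqrt(-1/(C1 + z))


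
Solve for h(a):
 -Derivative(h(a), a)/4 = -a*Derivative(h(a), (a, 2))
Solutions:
 h(a) = C1 + C2*a^(5/4)


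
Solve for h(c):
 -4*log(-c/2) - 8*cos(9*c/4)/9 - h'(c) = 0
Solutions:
 h(c) = C1 - 4*c*log(-c) + 4*c*log(2) + 4*c - 32*sin(9*c/4)/81


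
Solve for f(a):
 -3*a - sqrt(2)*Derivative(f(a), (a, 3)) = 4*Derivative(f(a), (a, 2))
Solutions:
 f(a) = C1 + C2*a + C3*exp(-2*sqrt(2)*a) - a^3/8 + 3*sqrt(2)*a^2/32


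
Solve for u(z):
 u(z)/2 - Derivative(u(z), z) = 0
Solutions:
 u(z) = C1*exp(z/2)


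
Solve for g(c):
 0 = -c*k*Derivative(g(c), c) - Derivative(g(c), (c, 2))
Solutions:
 g(c) = Piecewise((-sqrt(2)*sqrt(pi)*C1*erf(sqrt(2)*c*sqrt(k)/2)/(2*sqrt(k)) - C2, (k > 0) | (k < 0)), (-C1*c - C2, True))


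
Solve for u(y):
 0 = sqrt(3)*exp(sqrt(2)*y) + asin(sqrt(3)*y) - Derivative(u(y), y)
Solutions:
 u(y) = C1 + y*asin(sqrt(3)*y) + sqrt(3)*sqrt(1 - 3*y^2)/3 + sqrt(6)*exp(sqrt(2)*y)/2


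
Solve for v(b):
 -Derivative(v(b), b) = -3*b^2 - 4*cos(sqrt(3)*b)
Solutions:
 v(b) = C1 + b^3 + 4*sqrt(3)*sin(sqrt(3)*b)/3


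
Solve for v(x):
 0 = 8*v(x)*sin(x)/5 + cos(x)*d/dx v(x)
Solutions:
 v(x) = C1*cos(x)^(8/5)


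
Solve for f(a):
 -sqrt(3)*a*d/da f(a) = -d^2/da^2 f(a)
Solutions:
 f(a) = C1 + C2*erfi(sqrt(2)*3^(1/4)*a/2)


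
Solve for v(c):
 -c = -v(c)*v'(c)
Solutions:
 v(c) = -sqrt(C1 + c^2)
 v(c) = sqrt(C1 + c^2)


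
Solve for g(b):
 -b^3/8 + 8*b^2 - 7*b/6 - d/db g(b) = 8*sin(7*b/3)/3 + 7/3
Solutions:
 g(b) = C1 - b^4/32 + 8*b^3/3 - 7*b^2/12 - 7*b/3 + 8*cos(7*b/3)/7


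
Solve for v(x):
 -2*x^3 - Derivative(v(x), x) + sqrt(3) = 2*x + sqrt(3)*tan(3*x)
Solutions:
 v(x) = C1 - x^4/2 - x^2 + sqrt(3)*x + sqrt(3)*log(cos(3*x))/3


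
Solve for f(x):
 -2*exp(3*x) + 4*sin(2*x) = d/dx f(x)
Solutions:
 f(x) = C1 - 2*exp(3*x)/3 - 2*cos(2*x)


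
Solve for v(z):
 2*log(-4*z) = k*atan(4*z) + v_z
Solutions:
 v(z) = C1 - k*(z*atan(4*z) - log(16*z^2 + 1)/8) + 2*z*log(-z) - 2*z + 4*z*log(2)


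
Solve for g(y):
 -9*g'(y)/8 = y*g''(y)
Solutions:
 g(y) = C1 + C2/y^(1/8)


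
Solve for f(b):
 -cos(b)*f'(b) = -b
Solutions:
 f(b) = C1 + Integral(b/cos(b), b)


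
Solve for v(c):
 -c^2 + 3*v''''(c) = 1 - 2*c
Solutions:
 v(c) = C1 + C2*c + C3*c^2 + C4*c^3 + c^6/1080 - c^5/180 + c^4/72


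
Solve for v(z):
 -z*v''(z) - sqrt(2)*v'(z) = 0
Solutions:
 v(z) = C1 + C2*z^(1 - sqrt(2))


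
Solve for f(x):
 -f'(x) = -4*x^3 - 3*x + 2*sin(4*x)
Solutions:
 f(x) = C1 + x^4 + 3*x^2/2 + cos(4*x)/2


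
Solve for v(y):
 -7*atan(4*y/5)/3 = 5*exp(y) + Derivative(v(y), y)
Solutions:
 v(y) = C1 - 7*y*atan(4*y/5)/3 - 5*exp(y) + 35*log(16*y^2 + 25)/24


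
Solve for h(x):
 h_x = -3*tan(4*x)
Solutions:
 h(x) = C1 + 3*log(cos(4*x))/4


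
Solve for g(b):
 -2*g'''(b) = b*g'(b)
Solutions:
 g(b) = C1 + Integral(C2*airyai(-2^(2/3)*b/2) + C3*airybi(-2^(2/3)*b/2), b)


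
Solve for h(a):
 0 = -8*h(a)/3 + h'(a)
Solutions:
 h(a) = C1*exp(8*a/3)


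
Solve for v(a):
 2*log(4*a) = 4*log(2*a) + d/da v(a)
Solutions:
 v(a) = C1 - 2*a*log(a) + 2*a


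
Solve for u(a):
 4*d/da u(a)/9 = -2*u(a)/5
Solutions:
 u(a) = C1*exp(-9*a/10)


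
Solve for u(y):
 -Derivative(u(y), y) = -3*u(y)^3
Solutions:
 u(y) = -sqrt(2)*sqrt(-1/(C1 + 3*y))/2
 u(y) = sqrt(2)*sqrt(-1/(C1 + 3*y))/2


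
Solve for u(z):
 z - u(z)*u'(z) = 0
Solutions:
 u(z) = -sqrt(C1 + z^2)
 u(z) = sqrt(C1 + z^2)


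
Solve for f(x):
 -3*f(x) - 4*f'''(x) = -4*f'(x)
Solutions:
 f(x) = C1*exp(3^(1/3)*x*(4*3^(1/3)/(sqrt(537) + 27)^(1/3) + (sqrt(537) + 27)^(1/3))/12)*sin(3^(1/6)*x*(-3^(2/3)*(sqrt(537) + 27)^(1/3)/12 + (sqrt(537) + 27)^(-1/3))) + C2*exp(3^(1/3)*x*(4*3^(1/3)/(sqrt(537) + 27)^(1/3) + (sqrt(537) + 27)^(1/3))/12)*cos(3^(1/6)*x*(-3^(2/3)*(sqrt(537) + 27)^(1/3)/12 + (sqrt(537) + 27)^(-1/3))) + C3*exp(-3^(1/3)*x*(4*3^(1/3)/(sqrt(537) + 27)^(1/3) + (sqrt(537) + 27)^(1/3))/6)


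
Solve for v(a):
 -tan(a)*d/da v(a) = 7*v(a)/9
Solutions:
 v(a) = C1/sin(a)^(7/9)


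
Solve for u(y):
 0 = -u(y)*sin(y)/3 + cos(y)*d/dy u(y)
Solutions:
 u(y) = C1/cos(y)^(1/3)


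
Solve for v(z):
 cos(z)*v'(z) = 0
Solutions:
 v(z) = C1


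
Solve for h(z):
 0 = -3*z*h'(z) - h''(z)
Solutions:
 h(z) = C1 + C2*erf(sqrt(6)*z/2)


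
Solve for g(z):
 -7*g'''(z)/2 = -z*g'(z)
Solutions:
 g(z) = C1 + Integral(C2*airyai(2^(1/3)*7^(2/3)*z/7) + C3*airybi(2^(1/3)*7^(2/3)*z/7), z)


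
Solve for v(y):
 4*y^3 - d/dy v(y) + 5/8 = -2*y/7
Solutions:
 v(y) = C1 + y^4 + y^2/7 + 5*y/8


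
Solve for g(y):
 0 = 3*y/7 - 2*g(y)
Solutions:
 g(y) = 3*y/14


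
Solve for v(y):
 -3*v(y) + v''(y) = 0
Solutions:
 v(y) = C1*exp(-sqrt(3)*y) + C2*exp(sqrt(3)*y)


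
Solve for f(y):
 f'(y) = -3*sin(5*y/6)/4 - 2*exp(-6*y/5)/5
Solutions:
 f(y) = C1 + 9*cos(5*y/6)/10 + exp(-6*y/5)/3


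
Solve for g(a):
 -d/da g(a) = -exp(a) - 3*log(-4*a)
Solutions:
 g(a) = C1 + 3*a*log(-a) + 3*a*(-1 + 2*log(2)) + exp(a)


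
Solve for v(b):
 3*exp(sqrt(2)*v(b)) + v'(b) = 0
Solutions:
 v(b) = sqrt(2)*(2*log(1/(C1 + 3*b)) - log(2))/4


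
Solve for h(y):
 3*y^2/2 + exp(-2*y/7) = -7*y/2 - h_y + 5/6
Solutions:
 h(y) = C1 - y^3/2 - 7*y^2/4 + 5*y/6 + 7*exp(-2*y/7)/2


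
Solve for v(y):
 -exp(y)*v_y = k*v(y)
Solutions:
 v(y) = C1*exp(k*exp(-y))


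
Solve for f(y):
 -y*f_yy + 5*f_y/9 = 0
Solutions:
 f(y) = C1 + C2*y^(14/9)


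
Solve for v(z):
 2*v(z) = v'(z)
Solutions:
 v(z) = C1*exp(2*z)


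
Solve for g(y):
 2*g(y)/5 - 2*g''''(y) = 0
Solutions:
 g(y) = C1*exp(-5^(3/4)*y/5) + C2*exp(5^(3/4)*y/5) + C3*sin(5^(3/4)*y/5) + C4*cos(5^(3/4)*y/5)


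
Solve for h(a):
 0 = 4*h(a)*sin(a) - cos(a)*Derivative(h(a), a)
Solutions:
 h(a) = C1/cos(a)^4


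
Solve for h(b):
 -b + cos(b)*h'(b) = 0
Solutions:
 h(b) = C1 + Integral(b/cos(b), b)


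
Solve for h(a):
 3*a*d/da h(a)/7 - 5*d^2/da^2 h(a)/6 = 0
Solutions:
 h(a) = C1 + C2*erfi(3*sqrt(35)*a/35)


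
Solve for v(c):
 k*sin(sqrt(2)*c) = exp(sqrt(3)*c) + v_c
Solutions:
 v(c) = C1 - sqrt(2)*k*cos(sqrt(2)*c)/2 - sqrt(3)*exp(sqrt(3)*c)/3


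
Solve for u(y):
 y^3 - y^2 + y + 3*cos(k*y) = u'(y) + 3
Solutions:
 u(y) = C1 + y^4/4 - y^3/3 + y^2/2 - 3*y + 3*sin(k*y)/k


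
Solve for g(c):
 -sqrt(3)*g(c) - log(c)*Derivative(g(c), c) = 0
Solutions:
 g(c) = C1*exp(-sqrt(3)*li(c))


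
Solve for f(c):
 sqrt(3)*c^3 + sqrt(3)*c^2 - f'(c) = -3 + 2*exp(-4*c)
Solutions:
 f(c) = C1 + sqrt(3)*c^4/4 + sqrt(3)*c^3/3 + 3*c + exp(-4*c)/2


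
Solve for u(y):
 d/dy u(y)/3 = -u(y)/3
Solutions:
 u(y) = C1*exp(-y)


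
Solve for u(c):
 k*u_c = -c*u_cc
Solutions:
 u(c) = C1 + c^(1 - re(k))*(C2*sin(log(c)*Abs(im(k))) + C3*cos(log(c)*im(k)))


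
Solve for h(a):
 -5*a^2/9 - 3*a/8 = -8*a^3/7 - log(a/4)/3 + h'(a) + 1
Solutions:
 h(a) = C1 + 2*a^4/7 - 5*a^3/27 - 3*a^2/16 + a*log(a)/3 - 4*a/3 - 2*a*log(2)/3


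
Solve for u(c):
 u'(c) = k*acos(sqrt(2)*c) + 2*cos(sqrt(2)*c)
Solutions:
 u(c) = C1 + k*(c*acos(sqrt(2)*c) - sqrt(2)*sqrt(1 - 2*c^2)/2) + sqrt(2)*sin(sqrt(2)*c)


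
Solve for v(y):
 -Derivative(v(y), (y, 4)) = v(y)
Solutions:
 v(y) = (C1*sin(sqrt(2)*y/2) + C2*cos(sqrt(2)*y/2))*exp(-sqrt(2)*y/2) + (C3*sin(sqrt(2)*y/2) + C4*cos(sqrt(2)*y/2))*exp(sqrt(2)*y/2)


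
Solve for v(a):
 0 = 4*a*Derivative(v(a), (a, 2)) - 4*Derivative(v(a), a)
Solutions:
 v(a) = C1 + C2*a^2


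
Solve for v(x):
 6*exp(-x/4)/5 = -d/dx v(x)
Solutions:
 v(x) = C1 + 24*exp(-x/4)/5


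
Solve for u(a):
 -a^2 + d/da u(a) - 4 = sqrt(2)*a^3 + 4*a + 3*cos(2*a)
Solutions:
 u(a) = C1 + sqrt(2)*a^4/4 + a^3/3 + 2*a^2 + 4*a + 3*sin(2*a)/2


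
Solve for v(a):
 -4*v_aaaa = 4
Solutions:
 v(a) = C1 + C2*a + C3*a^2 + C4*a^3 - a^4/24


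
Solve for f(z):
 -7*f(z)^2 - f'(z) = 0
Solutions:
 f(z) = 1/(C1 + 7*z)


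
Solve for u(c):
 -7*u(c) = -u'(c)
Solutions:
 u(c) = C1*exp(7*c)


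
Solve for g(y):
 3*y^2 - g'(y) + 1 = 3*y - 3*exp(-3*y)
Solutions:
 g(y) = C1 + y^3 - 3*y^2/2 + y - exp(-3*y)


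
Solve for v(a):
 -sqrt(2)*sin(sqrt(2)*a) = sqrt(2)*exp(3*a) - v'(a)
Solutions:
 v(a) = C1 + sqrt(2)*exp(3*a)/3 - cos(sqrt(2)*a)


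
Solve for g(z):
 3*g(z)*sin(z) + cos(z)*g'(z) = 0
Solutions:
 g(z) = C1*cos(z)^3


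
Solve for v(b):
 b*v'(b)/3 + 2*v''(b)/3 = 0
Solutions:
 v(b) = C1 + C2*erf(b/2)


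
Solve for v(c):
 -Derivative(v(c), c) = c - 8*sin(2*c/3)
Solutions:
 v(c) = C1 - c^2/2 - 12*cos(2*c/3)


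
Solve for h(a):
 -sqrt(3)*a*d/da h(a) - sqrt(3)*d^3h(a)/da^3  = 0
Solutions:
 h(a) = C1 + Integral(C2*airyai(-a) + C3*airybi(-a), a)


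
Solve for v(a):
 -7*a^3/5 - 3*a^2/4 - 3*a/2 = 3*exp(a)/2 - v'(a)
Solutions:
 v(a) = C1 + 7*a^4/20 + a^3/4 + 3*a^2/4 + 3*exp(a)/2


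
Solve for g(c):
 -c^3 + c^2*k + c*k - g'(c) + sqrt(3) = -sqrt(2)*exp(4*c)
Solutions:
 g(c) = C1 - c^4/4 + c^3*k/3 + c^2*k/2 + sqrt(3)*c + sqrt(2)*exp(4*c)/4


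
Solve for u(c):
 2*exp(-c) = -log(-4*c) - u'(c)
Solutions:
 u(c) = C1 - c*log(-c) + c*(1 - 2*log(2)) + 2*exp(-c)


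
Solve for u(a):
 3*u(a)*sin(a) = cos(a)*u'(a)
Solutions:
 u(a) = C1/cos(a)^3


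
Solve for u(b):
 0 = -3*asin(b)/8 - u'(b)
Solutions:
 u(b) = C1 - 3*b*asin(b)/8 - 3*sqrt(1 - b^2)/8


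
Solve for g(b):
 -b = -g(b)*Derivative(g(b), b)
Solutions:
 g(b) = -sqrt(C1 + b^2)
 g(b) = sqrt(C1 + b^2)


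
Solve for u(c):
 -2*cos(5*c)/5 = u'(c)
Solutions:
 u(c) = C1 - 2*sin(5*c)/25


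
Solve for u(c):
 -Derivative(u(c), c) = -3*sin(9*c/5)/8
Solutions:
 u(c) = C1 - 5*cos(9*c/5)/24


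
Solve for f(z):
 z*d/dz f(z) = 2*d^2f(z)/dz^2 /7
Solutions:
 f(z) = C1 + C2*erfi(sqrt(7)*z/2)


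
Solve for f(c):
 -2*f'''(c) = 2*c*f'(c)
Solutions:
 f(c) = C1 + Integral(C2*airyai(-c) + C3*airybi(-c), c)


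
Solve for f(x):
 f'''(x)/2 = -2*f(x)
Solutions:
 f(x) = C3*exp(-2^(2/3)*x) + (C1*sin(2^(2/3)*sqrt(3)*x/2) + C2*cos(2^(2/3)*sqrt(3)*x/2))*exp(2^(2/3)*x/2)


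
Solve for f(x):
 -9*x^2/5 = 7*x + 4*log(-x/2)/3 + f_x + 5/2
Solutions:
 f(x) = C1 - 3*x^3/5 - 7*x^2/2 - 4*x*log(-x)/3 + x*(-7 + 8*log(2))/6


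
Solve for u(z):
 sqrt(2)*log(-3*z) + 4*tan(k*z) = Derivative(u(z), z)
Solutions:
 u(z) = C1 + sqrt(2)*z*(log(-z) - 1) + sqrt(2)*z*log(3) + 4*Piecewise((-log(cos(k*z))/k, Ne(k, 0)), (0, True))


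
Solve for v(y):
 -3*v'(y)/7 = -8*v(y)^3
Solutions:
 v(y) = -sqrt(6)*sqrt(-1/(C1 + 56*y))/2
 v(y) = sqrt(6)*sqrt(-1/(C1 + 56*y))/2


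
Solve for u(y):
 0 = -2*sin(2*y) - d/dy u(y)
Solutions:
 u(y) = C1 + cos(2*y)


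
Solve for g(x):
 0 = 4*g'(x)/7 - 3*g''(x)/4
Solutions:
 g(x) = C1 + C2*exp(16*x/21)


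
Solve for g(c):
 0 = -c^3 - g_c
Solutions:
 g(c) = C1 - c^4/4


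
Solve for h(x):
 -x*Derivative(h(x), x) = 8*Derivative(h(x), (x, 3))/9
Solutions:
 h(x) = C1 + Integral(C2*airyai(-3^(2/3)*x/2) + C3*airybi(-3^(2/3)*x/2), x)


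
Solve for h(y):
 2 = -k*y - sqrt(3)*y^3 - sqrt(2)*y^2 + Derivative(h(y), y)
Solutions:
 h(y) = C1 + k*y^2/2 + sqrt(3)*y^4/4 + sqrt(2)*y^3/3 + 2*y


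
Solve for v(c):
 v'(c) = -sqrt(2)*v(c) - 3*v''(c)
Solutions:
 v(c) = (C1*sin(c*sqrt(-1 + 12*sqrt(2))/6) + C2*cos(c*sqrt(-1 + 12*sqrt(2))/6))*exp(-c/6)


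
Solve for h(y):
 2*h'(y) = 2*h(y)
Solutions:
 h(y) = C1*exp(y)


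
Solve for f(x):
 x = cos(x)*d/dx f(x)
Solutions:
 f(x) = C1 + Integral(x/cos(x), x)


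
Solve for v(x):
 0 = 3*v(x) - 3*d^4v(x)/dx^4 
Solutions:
 v(x) = C1*exp(-x) + C2*exp(x) + C3*sin(x) + C4*cos(x)


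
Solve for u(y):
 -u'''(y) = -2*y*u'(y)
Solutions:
 u(y) = C1 + Integral(C2*airyai(2^(1/3)*y) + C3*airybi(2^(1/3)*y), y)


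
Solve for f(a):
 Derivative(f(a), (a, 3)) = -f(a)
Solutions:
 f(a) = C3*exp(-a) + (C1*sin(sqrt(3)*a/2) + C2*cos(sqrt(3)*a/2))*exp(a/2)


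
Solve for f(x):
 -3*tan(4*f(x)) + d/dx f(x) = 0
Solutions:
 f(x) = -asin(C1*exp(12*x))/4 + pi/4
 f(x) = asin(C1*exp(12*x))/4


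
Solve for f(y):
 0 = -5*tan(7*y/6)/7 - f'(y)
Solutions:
 f(y) = C1 + 30*log(cos(7*y/6))/49


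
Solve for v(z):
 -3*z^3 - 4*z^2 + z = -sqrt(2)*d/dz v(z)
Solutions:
 v(z) = C1 + 3*sqrt(2)*z^4/8 + 2*sqrt(2)*z^3/3 - sqrt(2)*z^2/4


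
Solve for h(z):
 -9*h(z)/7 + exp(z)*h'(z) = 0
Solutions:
 h(z) = C1*exp(-9*exp(-z)/7)


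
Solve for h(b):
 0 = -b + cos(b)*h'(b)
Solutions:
 h(b) = C1 + Integral(b/cos(b), b)


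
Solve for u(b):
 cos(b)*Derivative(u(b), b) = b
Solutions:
 u(b) = C1 + Integral(b/cos(b), b)


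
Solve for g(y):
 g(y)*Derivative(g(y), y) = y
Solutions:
 g(y) = -sqrt(C1 + y^2)
 g(y) = sqrt(C1 + y^2)


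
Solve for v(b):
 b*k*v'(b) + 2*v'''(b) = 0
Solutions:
 v(b) = C1 + Integral(C2*airyai(2^(2/3)*b*(-k)^(1/3)/2) + C3*airybi(2^(2/3)*b*(-k)^(1/3)/2), b)


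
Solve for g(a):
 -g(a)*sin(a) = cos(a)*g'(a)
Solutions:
 g(a) = C1*cos(a)


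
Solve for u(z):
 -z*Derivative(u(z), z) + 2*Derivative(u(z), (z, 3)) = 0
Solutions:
 u(z) = C1 + Integral(C2*airyai(2^(2/3)*z/2) + C3*airybi(2^(2/3)*z/2), z)


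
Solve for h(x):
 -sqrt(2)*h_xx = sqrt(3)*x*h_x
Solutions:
 h(x) = C1 + C2*erf(6^(1/4)*x/2)


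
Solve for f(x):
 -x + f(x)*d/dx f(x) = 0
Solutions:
 f(x) = -sqrt(C1 + x^2)
 f(x) = sqrt(C1 + x^2)


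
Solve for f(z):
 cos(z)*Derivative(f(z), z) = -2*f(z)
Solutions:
 f(z) = C1*(sin(z) - 1)/(sin(z) + 1)


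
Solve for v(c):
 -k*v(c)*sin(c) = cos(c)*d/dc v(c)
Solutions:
 v(c) = C1*exp(k*log(cos(c)))


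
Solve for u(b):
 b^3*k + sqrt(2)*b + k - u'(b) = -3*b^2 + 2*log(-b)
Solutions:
 u(b) = C1 + b^4*k/4 + b^3 + sqrt(2)*b^2/2 + b*(k + 2) - 2*b*log(-b)


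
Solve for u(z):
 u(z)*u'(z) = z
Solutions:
 u(z) = -sqrt(C1 + z^2)
 u(z) = sqrt(C1 + z^2)


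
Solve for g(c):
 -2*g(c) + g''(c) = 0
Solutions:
 g(c) = C1*exp(-sqrt(2)*c) + C2*exp(sqrt(2)*c)


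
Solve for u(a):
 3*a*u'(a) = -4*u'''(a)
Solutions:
 u(a) = C1 + Integral(C2*airyai(-6^(1/3)*a/2) + C3*airybi(-6^(1/3)*a/2), a)


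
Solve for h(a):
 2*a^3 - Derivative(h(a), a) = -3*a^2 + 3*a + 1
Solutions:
 h(a) = C1 + a^4/2 + a^3 - 3*a^2/2 - a


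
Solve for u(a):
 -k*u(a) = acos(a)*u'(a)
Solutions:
 u(a) = C1*exp(-k*Integral(1/acos(a), a))


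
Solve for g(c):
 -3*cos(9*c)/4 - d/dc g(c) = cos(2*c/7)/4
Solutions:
 g(c) = C1 - 7*sin(2*c/7)/8 - sin(9*c)/12


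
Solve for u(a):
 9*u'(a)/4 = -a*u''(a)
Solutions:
 u(a) = C1 + C2/a^(5/4)


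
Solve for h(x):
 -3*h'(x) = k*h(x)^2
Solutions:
 h(x) = 3/(C1 + k*x)


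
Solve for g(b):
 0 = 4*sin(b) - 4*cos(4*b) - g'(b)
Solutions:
 g(b) = C1 - sin(4*b) - 4*cos(b)


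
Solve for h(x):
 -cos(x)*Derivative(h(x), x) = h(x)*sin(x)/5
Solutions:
 h(x) = C1*cos(x)^(1/5)


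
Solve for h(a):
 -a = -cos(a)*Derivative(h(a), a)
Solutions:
 h(a) = C1 + Integral(a/cos(a), a)


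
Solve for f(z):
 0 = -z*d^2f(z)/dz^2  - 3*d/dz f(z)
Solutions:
 f(z) = C1 + C2/z^2


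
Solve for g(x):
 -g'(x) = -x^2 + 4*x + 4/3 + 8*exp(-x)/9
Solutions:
 g(x) = C1 + x^3/3 - 2*x^2 - 4*x/3 + 8*exp(-x)/9


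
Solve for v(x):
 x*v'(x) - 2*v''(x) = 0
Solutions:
 v(x) = C1 + C2*erfi(x/2)


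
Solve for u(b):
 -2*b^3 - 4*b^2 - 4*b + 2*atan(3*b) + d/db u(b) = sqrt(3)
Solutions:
 u(b) = C1 + b^4/2 + 4*b^3/3 + 2*b^2 - 2*b*atan(3*b) + sqrt(3)*b + log(9*b^2 + 1)/3


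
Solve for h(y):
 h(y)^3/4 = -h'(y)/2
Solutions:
 h(y) = -sqrt(-1/(C1 - y))
 h(y) = sqrt(-1/(C1 - y))


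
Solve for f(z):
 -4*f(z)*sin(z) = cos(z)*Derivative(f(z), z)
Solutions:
 f(z) = C1*cos(z)^4


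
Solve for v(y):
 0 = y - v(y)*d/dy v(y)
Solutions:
 v(y) = -sqrt(C1 + y^2)
 v(y) = sqrt(C1 + y^2)


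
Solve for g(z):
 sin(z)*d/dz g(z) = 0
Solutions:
 g(z) = C1


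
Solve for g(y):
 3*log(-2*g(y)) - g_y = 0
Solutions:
 -Integral(1/(log(-_y) + log(2)), (_y, g(y)))/3 = C1 - y


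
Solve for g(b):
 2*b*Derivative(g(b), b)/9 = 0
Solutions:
 g(b) = C1


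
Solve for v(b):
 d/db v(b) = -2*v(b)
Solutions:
 v(b) = C1*exp(-2*b)


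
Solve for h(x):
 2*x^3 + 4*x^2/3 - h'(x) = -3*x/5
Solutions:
 h(x) = C1 + x^4/2 + 4*x^3/9 + 3*x^2/10


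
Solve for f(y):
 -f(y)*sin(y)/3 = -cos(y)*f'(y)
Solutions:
 f(y) = C1/cos(y)^(1/3)


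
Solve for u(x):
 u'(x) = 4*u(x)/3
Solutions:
 u(x) = C1*exp(4*x/3)


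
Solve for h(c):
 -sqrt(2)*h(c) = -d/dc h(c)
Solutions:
 h(c) = C1*exp(sqrt(2)*c)


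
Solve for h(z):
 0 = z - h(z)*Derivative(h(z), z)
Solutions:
 h(z) = -sqrt(C1 + z^2)
 h(z) = sqrt(C1 + z^2)


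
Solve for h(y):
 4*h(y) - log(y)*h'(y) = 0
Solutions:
 h(y) = C1*exp(4*li(y))


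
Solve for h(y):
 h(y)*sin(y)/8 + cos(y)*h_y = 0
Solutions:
 h(y) = C1*cos(y)^(1/8)


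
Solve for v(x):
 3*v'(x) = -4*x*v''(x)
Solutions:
 v(x) = C1 + C2*x^(1/4)


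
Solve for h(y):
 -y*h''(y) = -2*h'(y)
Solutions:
 h(y) = C1 + C2*y^3


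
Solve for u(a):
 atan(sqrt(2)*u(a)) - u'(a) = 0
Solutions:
 Integral(1/atan(sqrt(2)*_y), (_y, u(a))) = C1 + a


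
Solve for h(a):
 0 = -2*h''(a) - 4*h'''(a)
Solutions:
 h(a) = C1 + C2*a + C3*exp(-a/2)


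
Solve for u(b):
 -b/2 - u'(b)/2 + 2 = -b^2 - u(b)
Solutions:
 u(b) = C1*exp(2*b) - b^2 - b/2 - 9/4


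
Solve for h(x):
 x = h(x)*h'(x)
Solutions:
 h(x) = -sqrt(C1 + x^2)
 h(x) = sqrt(C1 + x^2)


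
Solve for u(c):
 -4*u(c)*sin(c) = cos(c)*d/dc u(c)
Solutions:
 u(c) = C1*cos(c)^4


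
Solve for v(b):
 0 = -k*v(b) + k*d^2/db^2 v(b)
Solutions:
 v(b) = C1*exp(-b) + C2*exp(b)


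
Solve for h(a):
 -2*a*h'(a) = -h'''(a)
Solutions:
 h(a) = C1 + Integral(C2*airyai(2^(1/3)*a) + C3*airybi(2^(1/3)*a), a)


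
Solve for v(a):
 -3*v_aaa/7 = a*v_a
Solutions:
 v(a) = C1 + Integral(C2*airyai(-3^(2/3)*7^(1/3)*a/3) + C3*airybi(-3^(2/3)*7^(1/3)*a/3), a)


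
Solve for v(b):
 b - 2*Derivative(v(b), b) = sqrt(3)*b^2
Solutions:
 v(b) = C1 - sqrt(3)*b^3/6 + b^2/4


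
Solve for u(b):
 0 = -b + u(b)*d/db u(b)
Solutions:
 u(b) = -sqrt(C1 + b^2)
 u(b) = sqrt(C1 + b^2)


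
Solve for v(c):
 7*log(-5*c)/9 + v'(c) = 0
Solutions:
 v(c) = C1 - 7*c*log(-c)/9 + 7*c*(1 - log(5))/9


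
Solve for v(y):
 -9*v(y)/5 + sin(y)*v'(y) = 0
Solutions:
 v(y) = C1*(cos(y) - 1)^(9/10)/(cos(y) + 1)^(9/10)


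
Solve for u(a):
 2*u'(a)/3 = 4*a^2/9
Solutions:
 u(a) = C1 + 2*a^3/9


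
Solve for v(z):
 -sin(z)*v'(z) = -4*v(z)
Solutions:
 v(z) = C1*(cos(z)^2 - 2*cos(z) + 1)/(cos(z)^2 + 2*cos(z) + 1)


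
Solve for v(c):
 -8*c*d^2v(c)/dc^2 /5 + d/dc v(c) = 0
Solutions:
 v(c) = C1 + C2*c^(13/8)


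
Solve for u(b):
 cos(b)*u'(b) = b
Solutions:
 u(b) = C1 + Integral(b/cos(b), b)


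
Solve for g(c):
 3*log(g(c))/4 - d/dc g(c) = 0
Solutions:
 li(g(c)) = C1 + 3*c/4


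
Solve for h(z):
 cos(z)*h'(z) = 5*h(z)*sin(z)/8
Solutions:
 h(z) = C1/cos(z)^(5/8)


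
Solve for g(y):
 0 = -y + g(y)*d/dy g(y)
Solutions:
 g(y) = -sqrt(C1 + y^2)
 g(y) = sqrt(C1 + y^2)


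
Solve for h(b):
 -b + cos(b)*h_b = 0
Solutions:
 h(b) = C1 + Integral(b/cos(b), b)


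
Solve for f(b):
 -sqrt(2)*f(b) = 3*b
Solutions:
 f(b) = -3*sqrt(2)*b/2


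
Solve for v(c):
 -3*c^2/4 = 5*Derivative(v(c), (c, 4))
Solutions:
 v(c) = C1 + C2*c + C3*c^2 + C4*c^3 - c^6/2400


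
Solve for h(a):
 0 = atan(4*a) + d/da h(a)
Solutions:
 h(a) = C1 - a*atan(4*a) + log(16*a^2 + 1)/8


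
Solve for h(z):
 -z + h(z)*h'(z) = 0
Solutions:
 h(z) = -sqrt(C1 + z^2)
 h(z) = sqrt(C1 + z^2)


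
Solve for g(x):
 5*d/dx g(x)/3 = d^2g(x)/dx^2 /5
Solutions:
 g(x) = C1 + C2*exp(25*x/3)


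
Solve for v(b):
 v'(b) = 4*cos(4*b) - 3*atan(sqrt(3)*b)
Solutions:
 v(b) = C1 - 3*b*atan(sqrt(3)*b) + sqrt(3)*log(3*b^2 + 1)/2 + sin(4*b)


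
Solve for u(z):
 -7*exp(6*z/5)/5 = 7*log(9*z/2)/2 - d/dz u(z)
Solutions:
 u(z) = C1 + 7*z*log(z)/2 + z*(-7/2 - 7*log(2)/2 + 7*log(3)) + 7*exp(6*z/5)/6


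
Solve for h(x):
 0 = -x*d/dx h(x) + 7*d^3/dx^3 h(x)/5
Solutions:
 h(x) = C1 + Integral(C2*airyai(5^(1/3)*7^(2/3)*x/7) + C3*airybi(5^(1/3)*7^(2/3)*x/7), x)


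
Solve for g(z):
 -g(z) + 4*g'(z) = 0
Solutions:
 g(z) = C1*exp(z/4)


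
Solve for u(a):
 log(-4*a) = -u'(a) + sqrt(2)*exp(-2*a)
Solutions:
 u(a) = C1 - a*log(-a) + a*(1 - 2*log(2)) - sqrt(2)*exp(-2*a)/2


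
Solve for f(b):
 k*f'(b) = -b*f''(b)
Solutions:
 f(b) = C1 + b^(1 - re(k))*(C2*sin(log(b)*Abs(im(k))) + C3*cos(log(b)*im(k)))


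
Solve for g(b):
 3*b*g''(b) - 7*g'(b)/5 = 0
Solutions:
 g(b) = C1 + C2*b^(22/15)


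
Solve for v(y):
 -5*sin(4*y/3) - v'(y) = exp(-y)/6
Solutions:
 v(y) = C1 + 15*cos(4*y/3)/4 + exp(-y)/6


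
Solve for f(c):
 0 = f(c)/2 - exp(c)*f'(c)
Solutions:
 f(c) = C1*exp(-exp(-c)/2)


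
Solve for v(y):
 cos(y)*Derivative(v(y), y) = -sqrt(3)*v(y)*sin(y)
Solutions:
 v(y) = C1*cos(y)^(sqrt(3))


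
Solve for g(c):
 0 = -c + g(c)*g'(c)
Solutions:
 g(c) = -sqrt(C1 + c^2)
 g(c) = sqrt(C1 + c^2)


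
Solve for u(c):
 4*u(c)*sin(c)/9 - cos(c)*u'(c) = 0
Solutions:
 u(c) = C1/cos(c)^(4/9)


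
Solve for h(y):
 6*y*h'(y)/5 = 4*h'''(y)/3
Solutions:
 h(y) = C1 + Integral(C2*airyai(30^(2/3)*y/10) + C3*airybi(30^(2/3)*y/10), y)


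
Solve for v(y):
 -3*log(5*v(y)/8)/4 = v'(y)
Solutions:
 -4*Integral(1/(-log(_y) - log(5) + 3*log(2)), (_y, v(y)))/3 = C1 - y


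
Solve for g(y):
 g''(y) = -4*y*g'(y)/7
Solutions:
 g(y) = C1 + C2*erf(sqrt(14)*y/7)


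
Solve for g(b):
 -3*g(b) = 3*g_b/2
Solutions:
 g(b) = C1*exp(-2*b)


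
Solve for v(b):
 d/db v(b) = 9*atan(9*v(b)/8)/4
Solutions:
 Integral(1/atan(9*_y/8), (_y, v(b))) = C1 + 9*b/4


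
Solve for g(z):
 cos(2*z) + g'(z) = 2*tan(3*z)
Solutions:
 g(z) = C1 - 2*log(cos(3*z))/3 - sin(2*z)/2


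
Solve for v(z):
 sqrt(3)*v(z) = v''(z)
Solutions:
 v(z) = C1*exp(-3^(1/4)*z) + C2*exp(3^(1/4)*z)


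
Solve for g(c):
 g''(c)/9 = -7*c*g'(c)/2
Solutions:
 g(c) = C1 + C2*erf(3*sqrt(7)*c/2)


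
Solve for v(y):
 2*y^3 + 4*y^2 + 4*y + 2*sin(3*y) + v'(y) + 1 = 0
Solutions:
 v(y) = C1 - y^4/2 - 4*y^3/3 - 2*y^2 - y + 2*cos(3*y)/3


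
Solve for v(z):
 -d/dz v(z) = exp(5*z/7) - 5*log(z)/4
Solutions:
 v(z) = C1 + 5*z*log(z)/4 - 5*z/4 - 7*exp(5*z/7)/5


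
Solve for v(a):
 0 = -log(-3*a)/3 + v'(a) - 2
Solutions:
 v(a) = C1 + a*log(-a)/3 + a*(log(3) + 5)/3


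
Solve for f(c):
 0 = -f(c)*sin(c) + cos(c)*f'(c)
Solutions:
 f(c) = C1/cos(c)


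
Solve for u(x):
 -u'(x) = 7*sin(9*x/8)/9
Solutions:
 u(x) = C1 + 56*cos(9*x/8)/81


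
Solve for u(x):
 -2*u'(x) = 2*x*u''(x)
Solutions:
 u(x) = C1 + C2*log(x)


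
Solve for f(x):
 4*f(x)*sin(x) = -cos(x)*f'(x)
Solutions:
 f(x) = C1*cos(x)^4


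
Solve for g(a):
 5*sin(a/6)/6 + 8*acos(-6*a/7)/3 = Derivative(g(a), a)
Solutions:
 g(a) = C1 + 8*a*acos(-6*a/7)/3 + 4*sqrt(49 - 36*a^2)/9 - 5*cos(a/6)


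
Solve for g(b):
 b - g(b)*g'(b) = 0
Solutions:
 g(b) = -sqrt(C1 + b^2)
 g(b) = sqrt(C1 + b^2)


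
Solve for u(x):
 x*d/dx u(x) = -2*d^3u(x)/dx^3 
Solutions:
 u(x) = C1 + Integral(C2*airyai(-2^(2/3)*x/2) + C3*airybi(-2^(2/3)*x/2), x)


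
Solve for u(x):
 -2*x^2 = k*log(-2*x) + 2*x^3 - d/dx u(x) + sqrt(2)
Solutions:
 u(x) = C1 + k*x*log(-x) + x^4/2 + 2*x^3/3 + x*(-k + k*log(2) + sqrt(2))


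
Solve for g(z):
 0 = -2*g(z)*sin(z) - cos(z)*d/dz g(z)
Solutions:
 g(z) = C1*cos(z)^2


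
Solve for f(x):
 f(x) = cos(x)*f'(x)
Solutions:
 f(x) = C1*sqrt(sin(x) + 1)/sqrt(sin(x) - 1)


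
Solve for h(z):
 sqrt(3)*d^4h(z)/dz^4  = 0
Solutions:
 h(z) = C1 + C2*z + C3*z^2 + C4*z^3


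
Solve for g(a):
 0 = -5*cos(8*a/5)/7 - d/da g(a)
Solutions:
 g(a) = C1 - 25*sin(8*a/5)/56


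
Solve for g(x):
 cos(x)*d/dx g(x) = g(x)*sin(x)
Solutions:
 g(x) = C1/cos(x)


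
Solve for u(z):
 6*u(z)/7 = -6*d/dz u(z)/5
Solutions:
 u(z) = C1*exp(-5*z/7)


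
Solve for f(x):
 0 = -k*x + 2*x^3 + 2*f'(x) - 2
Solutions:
 f(x) = C1 + k*x^2/4 - x^4/4 + x


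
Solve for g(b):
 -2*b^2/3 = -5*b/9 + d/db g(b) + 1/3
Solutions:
 g(b) = C1 - 2*b^3/9 + 5*b^2/18 - b/3


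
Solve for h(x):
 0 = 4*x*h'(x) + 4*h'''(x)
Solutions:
 h(x) = C1 + Integral(C2*airyai(-x) + C3*airybi(-x), x)


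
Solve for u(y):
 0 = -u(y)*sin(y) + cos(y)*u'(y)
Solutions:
 u(y) = C1/cos(y)


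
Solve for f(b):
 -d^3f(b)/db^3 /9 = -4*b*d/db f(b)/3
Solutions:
 f(b) = C1 + Integral(C2*airyai(12^(1/3)*b) + C3*airybi(12^(1/3)*b), b)


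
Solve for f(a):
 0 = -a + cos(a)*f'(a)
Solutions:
 f(a) = C1 + Integral(a/cos(a), a)


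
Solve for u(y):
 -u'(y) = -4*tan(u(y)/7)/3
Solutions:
 u(y) = -7*asin(C1*exp(4*y/21)) + 7*pi
 u(y) = 7*asin(C1*exp(4*y/21))


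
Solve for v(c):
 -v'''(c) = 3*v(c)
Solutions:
 v(c) = C3*exp(-3^(1/3)*c) + (C1*sin(3^(5/6)*c/2) + C2*cos(3^(5/6)*c/2))*exp(3^(1/3)*c/2)


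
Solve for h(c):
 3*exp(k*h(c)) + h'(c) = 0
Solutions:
 h(c) = Piecewise((log(1/(C1*k + 3*c*k))/k, Ne(k, 0)), (nan, True))
 h(c) = Piecewise((C1 - 3*c, Eq(k, 0)), (nan, True))


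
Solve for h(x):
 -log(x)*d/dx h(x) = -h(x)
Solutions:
 h(x) = C1*exp(li(x))


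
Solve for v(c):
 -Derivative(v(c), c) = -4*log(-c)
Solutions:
 v(c) = C1 + 4*c*log(-c) - 4*c


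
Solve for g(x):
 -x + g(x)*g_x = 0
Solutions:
 g(x) = -sqrt(C1 + x^2)
 g(x) = sqrt(C1 + x^2)


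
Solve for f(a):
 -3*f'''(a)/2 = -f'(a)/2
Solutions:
 f(a) = C1 + C2*exp(-sqrt(3)*a/3) + C3*exp(sqrt(3)*a/3)


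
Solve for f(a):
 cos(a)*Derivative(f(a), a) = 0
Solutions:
 f(a) = C1


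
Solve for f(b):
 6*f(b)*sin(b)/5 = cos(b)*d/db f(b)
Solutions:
 f(b) = C1/cos(b)^(6/5)


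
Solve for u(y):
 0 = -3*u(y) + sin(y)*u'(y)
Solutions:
 u(y) = C1*(cos(y) - 1)^(3/2)/(cos(y) + 1)^(3/2)


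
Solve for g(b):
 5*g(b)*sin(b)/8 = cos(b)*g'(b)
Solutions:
 g(b) = C1/cos(b)^(5/8)


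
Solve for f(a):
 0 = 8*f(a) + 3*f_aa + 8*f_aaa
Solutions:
 f(a) = C1*exp(a*(-2 + (16*sqrt(258) + 257)^(-1/3) + (16*sqrt(258) + 257)^(1/3))/16)*sin(sqrt(3)*a*(-(16*sqrt(258) + 257)^(1/3) + (16*sqrt(258) + 257)^(-1/3))/16) + C2*exp(a*(-2 + (16*sqrt(258) + 257)^(-1/3) + (16*sqrt(258) + 257)^(1/3))/16)*cos(sqrt(3)*a*(-(16*sqrt(258) + 257)^(1/3) + (16*sqrt(258) + 257)^(-1/3))/16) + C3*exp(-a*((16*sqrt(258) + 257)^(-1/3) + 1 + (16*sqrt(258) + 257)^(1/3))/8)


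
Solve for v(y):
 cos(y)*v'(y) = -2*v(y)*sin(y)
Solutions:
 v(y) = C1*cos(y)^2


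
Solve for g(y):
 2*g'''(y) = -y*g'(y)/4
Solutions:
 g(y) = C1 + Integral(C2*airyai(-y/2) + C3*airybi(-y/2), y)


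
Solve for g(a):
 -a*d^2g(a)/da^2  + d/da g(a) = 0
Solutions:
 g(a) = C1 + C2*a^2


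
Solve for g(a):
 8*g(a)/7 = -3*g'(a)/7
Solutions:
 g(a) = C1*exp(-8*a/3)


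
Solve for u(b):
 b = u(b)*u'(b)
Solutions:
 u(b) = -sqrt(C1 + b^2)
 u(b) = sqrt(C1 + b^2)


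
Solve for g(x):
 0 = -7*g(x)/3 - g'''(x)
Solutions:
 g(x) = C3*exp(-3^(2/3)*7^(1/3)*x/3) + (C1*sin(3^(1/6)*7^(1/3)*x/2) + C2*cos(3^(1/6)*7^(1/3)*x/2))*exp(3^(2/3)*7^(1/3)*x/6)


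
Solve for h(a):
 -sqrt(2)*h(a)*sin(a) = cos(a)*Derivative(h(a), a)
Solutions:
 h(a) = C1*cos(a)^(sqrt(2))


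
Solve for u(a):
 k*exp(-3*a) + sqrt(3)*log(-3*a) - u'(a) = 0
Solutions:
 u(a) = C1 + sqrt(3)*a*log(-a) + sqrt(3)*a*(-1 + log(3)) - k*exp(-3*a)/3


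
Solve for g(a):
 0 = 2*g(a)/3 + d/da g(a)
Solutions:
 g(a) = C1*exp(-2*a/3)


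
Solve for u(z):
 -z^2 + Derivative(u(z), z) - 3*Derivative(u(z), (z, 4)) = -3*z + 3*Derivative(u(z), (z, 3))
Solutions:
 u(z) = C1 + C2*exp(-z*(2*2^(1/3)/(3*sqrt(5) + 7)^(1/3) + 2^(2/3)*(3*sqrt(5) + 7)^(1/3) + 4)/12)*sin(2^(1/3)*sqrt(3)*z*(-2^(1/3)*(3*sqrt(5) + 7)^(1/3) + 2/(3*sqrt(5) + 7)^(1/3))/12) + C3*exp(-z*(2*2^(1/3)/(3*sqrt(5) + 7)^(1/3) + 2^(2/3)*(3*sqrt(5) + 7)^(1/3) + 4)/12)*cos(2^(1/3)*sqrt(3)*z*(-2^(1/3)*(3*sqrt(5) + 7)^(1/3) + 2/(3*sqrt(5) + 7)^(1/3))/12) + C4*exp(z*(-2 + 2*2^(1/3)/(3*sqrt(5) + 7)^(1/3) + 2^(2/3)*(3*sqrt(5) + 7)^(1/3))/6) + z^3/3 - 3*z^2/2 + 6*z


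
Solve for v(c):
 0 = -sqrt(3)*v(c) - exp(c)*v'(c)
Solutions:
 v(c) = C1*exp(sqrt(3)*exp(-c))


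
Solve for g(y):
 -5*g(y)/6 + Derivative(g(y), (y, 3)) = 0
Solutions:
 g(y) = C3*exp(5^(1/3)*6^(2/3)*y/6) + (C1*sin(2^(2/3)*3^(1/6)*5^(1/3)*y/4) + C2*cos(2^(2/3)*3^(1/6)*5^(1/3)*y/4))*exp(-5^(1/3)*6^(2/3)*y/12)


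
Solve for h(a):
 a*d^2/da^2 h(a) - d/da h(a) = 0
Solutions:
 h(a) = C1 + C2*a^2


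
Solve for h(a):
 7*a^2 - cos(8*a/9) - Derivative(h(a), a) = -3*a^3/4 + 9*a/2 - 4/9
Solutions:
 h(a) = C1 + 3*a^4/16 + 7*a^3/3 - 9*a^2/4 + 4*a/9 - 9*sin(8*a/9)/8


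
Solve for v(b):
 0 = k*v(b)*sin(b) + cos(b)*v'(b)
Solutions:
 v(b) = C1*exp(k*log(cos(b)))


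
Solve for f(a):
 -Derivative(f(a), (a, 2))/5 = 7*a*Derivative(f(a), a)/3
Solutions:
 f(a) = C1 + C2*erf(sqrt(210)*a/6)


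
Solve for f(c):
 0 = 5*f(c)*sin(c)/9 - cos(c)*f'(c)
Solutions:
 f(c) = C1/cos(c)^(5/9)


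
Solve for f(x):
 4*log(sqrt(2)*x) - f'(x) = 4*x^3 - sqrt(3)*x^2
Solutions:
 f(x) = C1 - x^4 + sqrt(3)*x^3/3 + 4*x*log(x) - 4*x + x*log(4)


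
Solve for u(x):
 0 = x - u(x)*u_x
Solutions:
 u(x) = -sqrt(C1 + x^2)
 u(x) = sqrt(C1 + x^2)


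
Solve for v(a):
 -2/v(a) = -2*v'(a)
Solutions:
 v(a) = -sqrt(C1 + 2*a)
 v(a) = sqrt(C1 + 2*a)


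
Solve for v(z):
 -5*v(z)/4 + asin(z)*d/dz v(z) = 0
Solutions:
 v(z) = C1*exp(5*Integral(1/asin(z), z)/4)


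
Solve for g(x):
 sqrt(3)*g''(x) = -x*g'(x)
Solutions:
 g(x) = C1 + C2*erf(sqrt(2)*3^(3/4)*x/6)


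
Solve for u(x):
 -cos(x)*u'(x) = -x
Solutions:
 u(x) = C1 + Integral(x/cos(x), x)


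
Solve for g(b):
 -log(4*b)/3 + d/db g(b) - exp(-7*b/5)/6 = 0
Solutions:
 g(b) = C1 + b*log(b)/3 + b*(-1 + 2*log(2))/3 - 5*exp(-7*b/5)/42


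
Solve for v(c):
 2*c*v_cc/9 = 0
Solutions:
 v(c) = C1 + C2*c


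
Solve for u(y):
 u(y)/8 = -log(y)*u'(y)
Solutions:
 u(y) = C1*exp(-li(y)/8)


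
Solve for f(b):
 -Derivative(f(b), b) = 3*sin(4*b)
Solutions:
 f(b) = C1 + 3*cos(4*b)/4


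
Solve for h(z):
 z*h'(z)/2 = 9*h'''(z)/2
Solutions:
 h(z) = C1 + Integral(C2*airyai(3^(1/3)*z/3) + C3*airybi(3^(1/3)*z/3), z)


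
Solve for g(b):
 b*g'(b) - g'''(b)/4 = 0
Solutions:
 g(b) = C1 + Integral(C2*airyai(2^(2/3)*b) + C3*airybi(2^(2/3)*b), b)


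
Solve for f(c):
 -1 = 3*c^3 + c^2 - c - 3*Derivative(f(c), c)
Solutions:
 f(c) = C1 + c^4/4 + c^3/9 - c^2/6 + c/3


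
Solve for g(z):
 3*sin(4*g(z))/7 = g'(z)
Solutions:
 -3*z/7 + log(cos(4*g(z)) - 1)/8 - log(cos(4*g(z)) + 1)/8 = C1


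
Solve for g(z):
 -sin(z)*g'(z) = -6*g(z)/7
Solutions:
 g(z) = C1*(cos(z) - 1)^(3/7)/(cos(z) + 1)^(3/7)


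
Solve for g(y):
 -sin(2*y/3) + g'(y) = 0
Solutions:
 g(y) = C1 - 3*cos(2*y/3)/2


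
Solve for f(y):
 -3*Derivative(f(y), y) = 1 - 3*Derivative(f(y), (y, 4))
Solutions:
 f(y) = C1 + C4*exp(y) - y/3 + (C2*sin(sqrt(3)*y/2) + C3*cos(sqrt(3)*y/2))*exp(-y/2)


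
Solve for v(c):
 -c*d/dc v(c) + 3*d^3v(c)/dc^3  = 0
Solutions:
 v(c) = C1 + Integral(C2*airyai(3^(2/3)*c/3) + C3*airybi(3^(2/3)*c/3), c)


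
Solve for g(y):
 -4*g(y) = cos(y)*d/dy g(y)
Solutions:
 g(y) = C1*(sin(y)^2 - 2*sin(y) + 1)/(sin(y)^2 + 2*sin(y) + 1)


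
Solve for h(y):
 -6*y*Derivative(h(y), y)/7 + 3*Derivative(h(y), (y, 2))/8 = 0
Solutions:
 h(y) = C1 + C2*erfi(2*sqrt(14)*y/7)


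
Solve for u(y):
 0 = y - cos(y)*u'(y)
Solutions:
 u(y) = C1 + Integral(y/cos(y), y)


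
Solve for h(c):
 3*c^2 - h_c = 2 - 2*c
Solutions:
 h(c) = C1 + c^3 + c^2 - 2*c


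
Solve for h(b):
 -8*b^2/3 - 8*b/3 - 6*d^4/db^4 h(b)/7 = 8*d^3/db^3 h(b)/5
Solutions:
 h(b) = C1 + C2*b + C3*b^2 + C4*exp(-28*b/15) - b^5/36 + 5*b^4/1008 - 25*b^3/2352


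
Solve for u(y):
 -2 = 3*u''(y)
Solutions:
 u(y) = C1 + C2*y - y^2/3


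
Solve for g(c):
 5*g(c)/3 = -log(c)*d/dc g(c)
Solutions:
 g(c) = C1*exp(-5*li(c)/3)


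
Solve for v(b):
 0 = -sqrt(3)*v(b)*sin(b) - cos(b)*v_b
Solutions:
 v(b) = C1*cos(b)^(sqrt(3))


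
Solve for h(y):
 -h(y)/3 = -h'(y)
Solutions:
 h(y) = C1*exp(y/3)


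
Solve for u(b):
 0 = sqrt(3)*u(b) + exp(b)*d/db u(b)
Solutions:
 u(b) = C1*exp(sqrt(3)*exp(-b))


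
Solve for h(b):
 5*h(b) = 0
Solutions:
 h(b) = 0


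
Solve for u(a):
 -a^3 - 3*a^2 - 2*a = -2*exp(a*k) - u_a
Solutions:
 u(a) = C1 + a^4/4 + a^3 + a^2 - 2*exp(a*k)/k


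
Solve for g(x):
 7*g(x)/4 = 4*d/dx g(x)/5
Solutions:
 g(x) = C1*exp(35*x/16)


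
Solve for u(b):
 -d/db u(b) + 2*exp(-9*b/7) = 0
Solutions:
 u(b) = C1 - 14*exp(-9*b/7)/9


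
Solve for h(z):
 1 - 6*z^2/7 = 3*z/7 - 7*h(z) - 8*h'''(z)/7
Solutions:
 h(z) = C3*exp(-7^(2/3)*z/2) + 6*z^2/49 + 3*z/49 + (C1*sin(sqrt(3)*7^(2/3)*z/4) + C2*cos(sqrt(3)*7^(2/3)*z/4))*exp(7^(2/3)*z/4) - 1/7


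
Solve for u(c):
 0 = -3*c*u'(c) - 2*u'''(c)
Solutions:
 u(c) = C1 + Integral(C2*airyai(-2^(2/3)*3^(1/3)*c/2) + C3*airybi(-2^(2/3)*3^(1/3)*c/2), c)


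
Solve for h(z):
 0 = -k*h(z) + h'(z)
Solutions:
 h(z) = C1*exp(k*z)


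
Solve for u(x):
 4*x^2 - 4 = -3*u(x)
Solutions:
 u(x) = 4/3 - 4*x^2/3


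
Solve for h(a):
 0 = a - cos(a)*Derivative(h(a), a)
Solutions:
 h(a) = C1 + Integral(a/cos(a), a)


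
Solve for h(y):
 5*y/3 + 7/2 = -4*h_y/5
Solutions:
 h(y) = C1 - 25*y^2/24 - 35*y/8


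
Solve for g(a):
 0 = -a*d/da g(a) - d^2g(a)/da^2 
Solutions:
 g(a) = C1 + C2*erf(sqrt(2)*a/2)


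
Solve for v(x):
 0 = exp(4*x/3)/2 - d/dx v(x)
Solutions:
 v(x) = C1 + 3*exp(4*x/3)/8


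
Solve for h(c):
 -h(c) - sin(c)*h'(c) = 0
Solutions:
 h(c) = C1*sqrt(cos(c) + 1)/sqrt(cos(c) - 1)


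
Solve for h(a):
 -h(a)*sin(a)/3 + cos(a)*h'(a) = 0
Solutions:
 h(a) = C1/cos(a)^(1/3)


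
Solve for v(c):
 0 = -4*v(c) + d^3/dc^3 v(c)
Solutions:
 v(c) = C3*exp(2^(2/3)*c) + (C1*sin(2^(2/3)*sqrt(3)*c/2) + C2*cos(2^(2/3)*sqrt(3)*c/2))*exp(-2^(2/3)*c/2)


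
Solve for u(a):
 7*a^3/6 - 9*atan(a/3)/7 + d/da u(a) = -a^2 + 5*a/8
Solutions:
 u(a) = C1 - 7*a^4/24 - a^3/3 + 5*a^2/16 + 9*a*atan(a/3)/7 - 27*log(a^2 + 9)/14


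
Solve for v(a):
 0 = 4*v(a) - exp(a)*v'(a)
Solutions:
 v(a) = C1*exp(-4*exp(-a))


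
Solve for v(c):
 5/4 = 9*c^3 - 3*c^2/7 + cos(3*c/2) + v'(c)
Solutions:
 v(c) = C1 - 9*c^4/4 + c^3/7 + 5*c/4 - 2*sin(3*c/2)/3


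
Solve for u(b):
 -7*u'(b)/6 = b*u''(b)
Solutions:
 u(b) = C1 + C2/b^(1/6)


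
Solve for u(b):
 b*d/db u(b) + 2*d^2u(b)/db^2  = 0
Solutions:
 u(b) = C1 + C2*erf(b/2)


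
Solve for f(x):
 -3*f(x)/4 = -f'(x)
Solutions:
 f(x) = C1*exp(3*x/4)


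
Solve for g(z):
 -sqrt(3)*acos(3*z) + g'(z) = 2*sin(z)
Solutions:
 g(z) = C1 + sqrt(3)*(z*acos(3*z) - sqrt(1 - 9*z^2)/3) - 2*cos(z)


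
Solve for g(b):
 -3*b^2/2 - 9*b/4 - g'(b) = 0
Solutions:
 g(b) = C1 - b^3/2 - 9*b^2/8


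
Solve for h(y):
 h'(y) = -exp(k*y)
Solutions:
 h(y) = C1 - exp(k*y)/k


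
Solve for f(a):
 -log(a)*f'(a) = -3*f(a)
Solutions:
 f(a) = C1*exp(3*li(a))


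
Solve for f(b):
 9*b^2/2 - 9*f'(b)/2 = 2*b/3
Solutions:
 f(b) = C1 + b^3/3 - 2*b^2/27


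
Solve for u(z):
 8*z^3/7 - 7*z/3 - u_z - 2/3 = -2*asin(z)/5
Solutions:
 u(z) = C1 + 2*z^4/7 - 7*z^2/6 + 2*z*asin(z)/5 - 2*z/3 + 2*sqrt(1 - z^2)/5


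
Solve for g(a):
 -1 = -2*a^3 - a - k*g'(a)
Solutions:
 g(a) = C1 - a^4/(2*k) - a^2/(2*k) + a/k


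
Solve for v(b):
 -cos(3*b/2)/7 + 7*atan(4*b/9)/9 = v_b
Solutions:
 v(b) = C1 + 7*b*atan(4*b/9)/9 - 7*log(16*b^2 + 81)/8 - 2*sin(3*b/2)/21
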